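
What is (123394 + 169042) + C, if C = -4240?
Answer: 288196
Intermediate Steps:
(123394 + 169042) + C = (123394 + 169042) - 4240 = 292436 - 4240 = 288196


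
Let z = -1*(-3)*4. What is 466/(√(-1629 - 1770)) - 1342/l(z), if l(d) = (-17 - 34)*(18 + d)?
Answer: 671/765 - 466*I*√3399/3399 ≈ 0.87712 - 7.993*I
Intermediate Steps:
z = 12 (z = 3*4 = 12)
l(d) = -918 - 51*d (l(d) = -51*(18 + d) = -918 - 51*d)
466/(√(-1629 - 1770)) - 1342/l(z) = 466/(√(-1629 - 1770)) - 1342/(-918 - 51*12) = 466/(√(-3399)) - 1342/(-918 - 612) = 466/((I*√3399)) - 1342/(-1530) = 466*(-I*√3399/3399) - 1342*(-1/1530) = -466*I*√3399/3399 + 671/765 = 671/765 - 466*I*√3399/3399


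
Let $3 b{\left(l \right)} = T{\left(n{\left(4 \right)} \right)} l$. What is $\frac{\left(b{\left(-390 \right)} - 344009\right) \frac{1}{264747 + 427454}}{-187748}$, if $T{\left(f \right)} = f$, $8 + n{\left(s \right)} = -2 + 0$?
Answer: $\frac{342709}{129959353348} \approx 2.637 \cdot 10^{-6}$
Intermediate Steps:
$n{\left(s \right)} = -10$ ($n{\left(s \right)} = -8 + \left(-2 + 0\right) = -8 - 2 = -10$)
$b{\left(l \right)} = - \frac{10 l}{3}$ ($b{\left(l \right)} = \frac{\left(-10\right) l}{3} = - \frac{10 l}{3}$)
$\frac{\left(b{\left(-390 \right)} - 344009\right) \frac{1}{264747 + 427454}}{-187748} = \frac{\left(\left(- \frac{10}{3}\right) \left(-390\right) - 344009\right) \frac{1}{264747 + 427454}}{-187748} = \frac{1300 - 344009}{692201} \left(- \frac{1}{187748}\right) = \left(-342709\right) \frac{1}{692201} \left(- \frac{1}{187748}\right) = \left(- \frac{342709}{692201}\right) \left(- \frac{1}{187748}\right) = \frac{342709}{129959353348}$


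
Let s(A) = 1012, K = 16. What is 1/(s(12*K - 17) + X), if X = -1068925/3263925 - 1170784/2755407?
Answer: 119912557233/121261285591867 ≈ 0.00098888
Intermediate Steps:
X = -90222327929/119912557233 (X = -1068925*1/3263925 - 1170784*1/2755407 = -42757/130557 - 1170784/2755407 = -90222327929/119912557233 ≈ -0.75240)
1/(s(12*K - 17) + X) = 1/(1012 - 90222327929/119912557233) = 1/(121261285591867/119912557233) = 119912557233/121261285591867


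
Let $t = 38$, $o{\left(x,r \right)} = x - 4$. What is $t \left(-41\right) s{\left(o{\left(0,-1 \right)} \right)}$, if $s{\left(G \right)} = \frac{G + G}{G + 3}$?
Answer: $-12464$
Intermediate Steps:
$o{\left(x,r \right)} = -4 + x$
$s{\left(G \right)} = \frac{2 G}{3 + G}$
$t \left(-41\right) s{\left(o{\left(0,-1 \right)} \right)} = 38 \left(-41\right) \frac{2 \left(-4 + 0\right)}{3 + \left(-4 + 0\right)} = - 1558 \cdot 2 \left(-4\right) \frac{1}{3 - 4} = - 1558 \cdot 2 \left(-4\right) \frac{1}{-1} = - 1558 \cdot 2 \left(-4\right) \left(-1\right) = \left(-1558\right) 8 = -12464$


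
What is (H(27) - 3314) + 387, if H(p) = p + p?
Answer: -2873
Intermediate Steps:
H(p) = 2*p
(H(27) - 3314) + 387 = (2*27 - 3314) + 387 = (54 - 3314) + 387 = -3260 + 387 = -2873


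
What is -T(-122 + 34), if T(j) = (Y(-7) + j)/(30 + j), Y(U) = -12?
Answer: -50/29 ≈ -1.7241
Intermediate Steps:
T(j) = (-12 + j)/(30 + j)
-T(-122 + 34) = -(-12 + (-122 + 34))/(30 + (-122 + 34)) = -(-12 - 88)/(30 - 88) = -(-100)/(-58) = -(-1)*(-100)/58 = -1*50/29 = -50/29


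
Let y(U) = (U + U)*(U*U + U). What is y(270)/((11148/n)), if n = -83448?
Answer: -274765057200/929 ≈ -2.9576e+8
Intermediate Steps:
y(U) = 2*U*(U + U**2) (y(U) = (2*U)*(U**2 + U) = (2*U)*(U + U**2) = 2*U*(U + U**2))
y(270)/((11148/n)) = (2*270**2*(1 + 270))/((11148/(-83448))) = (2*72900*271)/((11148*(-1/83448))) = 39511800/(-929/6954) = 39511800*(-6954/929) = -274765057200/929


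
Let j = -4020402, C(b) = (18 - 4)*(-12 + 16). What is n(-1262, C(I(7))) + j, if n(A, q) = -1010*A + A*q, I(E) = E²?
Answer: -2816454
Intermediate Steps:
C(b) = 56 (C(b) = 14*4 = 56)
n(-1262, C(I(7))) + j = -1262*(-1010 + 56) - 4020402 = -1262*(-954) - 4020402 = 1203948 - 4020402 = -2816454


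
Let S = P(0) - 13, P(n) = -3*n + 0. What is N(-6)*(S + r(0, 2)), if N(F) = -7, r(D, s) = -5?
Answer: 126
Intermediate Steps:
P(n) = -3*n
S = -13 (S = -3*0 - 13 = 0 - 13 = -13)
N(-6)*(S + r(0, 2)) = -7*(-13 - 5) = -7*(-18) = 126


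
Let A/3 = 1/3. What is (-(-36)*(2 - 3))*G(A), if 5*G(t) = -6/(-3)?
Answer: -72/5 ≈ -14.400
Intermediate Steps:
A = 1 (A = 3/3 = 3*(1/3) = 1)
G(t) = 2/5 (G(t) = (-6/(-3))/5 = (-6*(-1/3))/5 = (1/5)*2 = 2/5)
(-(-36)*(2 - 3))*G(A) = -(-36)*(2 - 3)*(2/5) = -(-36)*(-1)*(2/5) = -12*3*(2/5) = -36*2/5 = -72/5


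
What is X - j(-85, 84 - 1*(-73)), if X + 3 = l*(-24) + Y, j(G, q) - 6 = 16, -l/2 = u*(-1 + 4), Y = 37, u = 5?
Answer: 732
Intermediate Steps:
l = -30 (l = -10*(-1 + 4) = -10*3 = -2*15 = -30)
j(G, q) = 22 (j(G, q) = 6 + 16 = 22)
X = 754 (X = -3 + (-30*(-24) + 37) = -3 + (720 + 37) = -3 + 757 = 754)
X - j(-85, 84 - 1*(-73)) = 754 - 1*22 = 754 - 22 = 732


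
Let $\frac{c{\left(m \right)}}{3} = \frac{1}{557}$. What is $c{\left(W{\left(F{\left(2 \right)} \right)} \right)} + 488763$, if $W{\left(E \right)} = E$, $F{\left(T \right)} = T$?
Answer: $\frac{272240994}{557} \approx 4.8876 \cdot 10^{5}$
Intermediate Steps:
$c{\left(m \right)} = \frac{3}{557}$
$c{\left(W{\left(F{\left(2 \right)} \right)} \right)} + 488763 = \frac{3}{557} + 488763 = \frac{272240994}{557}$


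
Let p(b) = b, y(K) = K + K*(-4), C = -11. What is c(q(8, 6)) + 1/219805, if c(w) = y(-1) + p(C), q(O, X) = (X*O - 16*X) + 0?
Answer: -1758439/219805 ≈ -8.0000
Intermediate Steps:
y(K) = -3*K (y(K) = K - 4*K = -3*K)
q(O, X) = -16*X + O*X (q(O, X) = (O*X - 16*X) + 0 = (-16*X + O*X) + 0 = -16*X + O*X)
c(w) = -8 (c(w) = -3*(-1) - 11 = 3 - 11 = -8)
c(q(8, 6)) + 1/219805 = -8 + 1/219805 = -1758439/219805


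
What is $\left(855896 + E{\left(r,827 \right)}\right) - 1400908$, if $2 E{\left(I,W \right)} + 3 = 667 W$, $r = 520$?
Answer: $-269209$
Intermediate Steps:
$E{\left(I,W \right)} = - \frac{3}{2} + \frac{667 W}{2}$
$\left(855896 + E{\left(r,827 \right)}\right) - 1400908 = \left(855896 + \left(- \frac{3}{2} + \frac{667}{2} \cdot 827\right)\right) - 1400908 = \left(855896 + \left(- \frac{3}{2} + \frac{551609}{2}\right)\right) - 1400908 = \left(855896 + 275803\right) - 1400908 = 1131699 - 1400908 = -269209$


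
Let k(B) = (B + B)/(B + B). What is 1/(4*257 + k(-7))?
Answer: 1/1029 ≈ 0.00097182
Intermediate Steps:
k(B) = 1 (k(B) = (2*B)/((2*B)) = (2*B)*(1/(2*B)) = 1)
1/(4*257 + k(-7)) = 1/(4*257 + 1) = 1/(1028 + 1) = 1/1029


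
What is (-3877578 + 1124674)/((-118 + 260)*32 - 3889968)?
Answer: 344113/485678 ≈ 0.70852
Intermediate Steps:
(-3877578 + 1124674)/((-118 + 260)*32 - 3889968) = -2752904/(142*32 - 3889968) = -2752904/(4544 - 3889968) = -2752904/(-3885424) = -2752904*(-1/3885424) = 344113/485678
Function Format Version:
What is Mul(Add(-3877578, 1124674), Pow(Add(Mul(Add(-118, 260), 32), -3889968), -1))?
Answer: Rational(344113, 485678) ≈ 0.70852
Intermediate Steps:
Mul(Add(-3877578, 1124674), Pow(Add(Mul(Add(-118, 260), 32), -3889968), -1)) = Mul(-2752904, Pow(Add(Mul(142, 32), -3889968), -1)) = Mul(-2752904, Pow(Add(4544, -3889968), -1)) = Mul(-2752904, Pow(-3885424, -1)) = Mul(-2752904, Rational(-1, 3885424)) = Rational(344113, 485678)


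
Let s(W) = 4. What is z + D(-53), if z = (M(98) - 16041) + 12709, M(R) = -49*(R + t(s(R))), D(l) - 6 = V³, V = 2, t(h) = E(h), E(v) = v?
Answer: -8316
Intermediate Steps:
t(h) = h
D(l) = 14 (D(l) = 6 + 2³ = 6 + 8 = 14)
M(R) = -196 - 49*R (M(R) = -49*(R + 4) = -49*(4 + R) = -196 - 49*R)
z = -8330 (z = ((-196 - 49*98) - 16041) + 12709 = ((-196 - 4802) - 16041) + 12709 = (-4998 - 16041) + 12709 = -21039 + 12709 = -8330)
z + D(-53) = -8330 + 14 = -8316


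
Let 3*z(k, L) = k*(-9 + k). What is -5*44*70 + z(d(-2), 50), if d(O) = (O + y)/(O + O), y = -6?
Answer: -46214/3 ≈ -15405.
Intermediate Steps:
d(O) = (-6 + O)/(2*O) (d(O) = (O - 6)/(O + O) = (-6 + O)/((2*O)) = (-6 + O)*(1/(2*O)) = (-6 + O)/(2*O))
z(k, L) = k*(-9 + k)/3 (z(k, L) = (k*(-9 + k))/3 = k*(-9 + k)/3)
-5*44*70 + z(d(-2), 50) = -5*44*70 + ((½)*(-6 - 2)/(-2))*(-9 + (½)*(-6 - 2)/(-2))/3 = -220*70 + ((½)*(-½)*(-8))*(-9 + (½)*(-½)*(-8))/3 = -15400 + (⅓)*2*(-9 + 2) = -15400 + (⅓)*2*(-7) = -15400 - 14/3 = -46214/3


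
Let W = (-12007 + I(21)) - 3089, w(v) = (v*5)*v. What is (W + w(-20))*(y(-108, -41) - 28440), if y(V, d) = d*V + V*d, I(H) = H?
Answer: 256060800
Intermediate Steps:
w(v) = 5*v**2 (w(v) = (5*v)*v = 5*v**2)
y(V, d) = 2*V*d (y(V, d) = V*d + V*d = 2*V*d)
W = -15075 (W = (-12007 + 21) - 3089 = -11986 - 3089 = -15075)
(W + w(-20))*(y(-108, -41) - 28440) = (-15075 + 5*(-20)**2)*(2*(-108)*(-41) - 28440) = (-15075 + 5*400)*(8856 - 28440) = (-15075 + 2000)*(-19584) = -13075*(-19584) = 256060800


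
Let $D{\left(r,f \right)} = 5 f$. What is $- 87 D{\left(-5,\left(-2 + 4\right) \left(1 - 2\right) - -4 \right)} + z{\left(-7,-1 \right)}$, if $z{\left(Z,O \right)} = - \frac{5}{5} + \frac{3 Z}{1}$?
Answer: $-892$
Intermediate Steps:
$z{\left(Z,O \right)} = -1 + 3 Z$ ($z{\left(Z,O \right)} = \left(-5\right) \frac{1}{5} + 3 Z 1 = -1 + 3 Z$)
$- 87 D{\left(-5,\left(-2 + 4\right) \left(1 - 2\right) - -4 \right)} + z{\left(-7,-1 \right)} = - 87 \cdot 5 \left(\left(-2 + 4\right) \left(1 - 2\right) - -4\right) + \left(-1 + 3 \left(-7\right)\right) = - 87 \cdot 5 \left(2 \left(-1\right) + 4\right) - 22 = - 87 \cdot 5 \left(-2 + 4\right) - 22 = - 87 \cdot 5 \cdot 2 - 22 = \left(-87\right) 10 - 22 = -870 - 22 = -892$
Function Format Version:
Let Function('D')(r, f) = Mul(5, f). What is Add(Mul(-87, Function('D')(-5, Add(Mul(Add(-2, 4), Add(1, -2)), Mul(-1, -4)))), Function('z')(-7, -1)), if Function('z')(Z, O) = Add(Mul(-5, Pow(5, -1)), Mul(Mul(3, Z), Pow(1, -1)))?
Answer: -892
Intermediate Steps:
Function('z')(Z, O) = Add(-1, Mul(3, Z)) (Function('z')(Z, O) = Add(Mul(-5, Rational(1, 5)), Mul(Mul(3, Z), 1)) = Add(-1, Mul(3, Z)))
Add(Mul(-87, Function('D')(-5, Add(Mul(Add(-2, 4), Add(1, -2)), Mul(-1, -4)))), Function('z')(-7, -1)) = Add(Mul(-87, Mul(5, Add(Mul(Add(-2, 4), Add(1, -2)), Mul(-1, -4)))), Add(-1, Mul(3, -7))) = Add(Mul(-87, Mul(5, Add(Mul(2, -1), 4))), Add(-1, -21)) = Add(Mul(-87, Mul(5, Add(-2, 4))), -22) = Add(Mul(-87, Mul(5, 2)), -22) = Add(Mul(-87, 10), -22) = Add(-870, -22) = -892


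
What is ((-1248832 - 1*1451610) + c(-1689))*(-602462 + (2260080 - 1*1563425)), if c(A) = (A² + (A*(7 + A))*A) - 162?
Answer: -451949750918765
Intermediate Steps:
c(A) = -162 + A² + A²*(7 + A) (c(A) = (A² + A²*(7 + A)) - 162 = -162 + A² + A²*(7 + A))
((-1248832 - 1*1451610) + c(-1689))*(-602462 + (2260080 - 1*1563425)) = ((-1248832 - 1*1451610) + (-162 + (-1689)³ + 8*(-1689)²))*(-602462 + (2260080 - 1*1563425)) = ((-1248832 - 1451610) + (-162 - 4818245769 + 8*2852721))*(-602462 + (2260080 - 1563425)) = (-2700442 + (-162 - 4818245769 + 22821768))*(-602462 + 696655) = (-2700442 - 4795424163)*94193 = -4798124605*94193 = -451949750918765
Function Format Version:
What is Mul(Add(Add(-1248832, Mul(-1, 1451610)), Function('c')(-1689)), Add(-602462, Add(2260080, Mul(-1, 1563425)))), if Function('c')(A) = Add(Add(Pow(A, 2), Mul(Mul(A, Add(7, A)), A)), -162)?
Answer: -451949750918765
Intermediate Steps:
Function('c')(A) = Add(-162, Pow(A, 2), Mul(Pow(A, 2), Add(7, A))) (Function('c')(A) = Add(Add(Pow(A, 2), Mul(Pow(A, 2), Add(7, A))), -162) = Add(-162, Pow(A, 2), Mul(Pow(A, 2), Add(7, A))))
Mul(Add(Add(-1248832, Mul(-1, 1451610)), Function('c')(-1689)), Add(-602462, Add(2260080, Mul(-1, 1563425)))) = Mul(Add(Add(-1248832, Mul(-1, 1451610)), Add(-162, Pow(-1689, 3), Mul(8, Pow(-1689, 2)))), Add(-602462, Add(2260080, Mul(-1, 1563425)))) = Mul(Add(Add(-1248832, -1451610), Add(-162, -4818245769, Mul(8, 2852721))), Add(-602462, Add(2260080, -1563425))) = Mul(Add(-2700442, Add(-162, -4818245769, 22821768)), Add(-602462, 696655)) = Mul(Add(-2700442, -4795424163), 94193) = Mul(-4798124605, 94193) = -451949750918765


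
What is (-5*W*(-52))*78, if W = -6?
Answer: -121680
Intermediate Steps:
(-5*W*(-52))*78 = (-5*(-6)*(-52))*78 = (30*(-52))*78 = -1560*78 = -121680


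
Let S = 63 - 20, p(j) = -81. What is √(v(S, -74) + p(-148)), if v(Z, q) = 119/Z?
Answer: 58*I*√43/43 ≈ 8.8449*I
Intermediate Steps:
S = 43
√(v(S, -74) + p(-148)) = √(119/43 - 81) = √(-3364/43) = 58*I*√43/43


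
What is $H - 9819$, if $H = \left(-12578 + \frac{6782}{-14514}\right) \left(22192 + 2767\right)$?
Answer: $- \frac{2278377122066}{7257} \approx -3.1396 \cdot 10^{8}$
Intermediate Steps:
$H = - \frac{2278305865583}{7257}$ ($H = \left(-12578 + 6782 \left(- \frac{1}{14514}\right)\right) 24959 = \left(-12578 - \frac{3391}{7257}\right) 24959 = \left(- \frac{91281937}{7257}\right) 24959 = - \frac{2278305865583}{7257} \approx -3.1395 \cdot 10^{8}$)
$H - 9819 = - \frac{2278305865583}{7257} - 9819 = - \frac{2278377122066}{7257}$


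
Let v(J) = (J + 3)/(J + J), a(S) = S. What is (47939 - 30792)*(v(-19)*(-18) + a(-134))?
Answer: -46125430/19 ≈ -2.4277e+6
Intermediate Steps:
v(J) = (3 + J)/(2*J) (v(J) = (3 + J)/((2*J)) = (3 + J)*(1/(2*J)) = (3 + J)/(2*J))
(47939 - 30792)*(v(-19)*(-18) + a(-134)) = (47939 - 30792)*(((½)*(3 - 19)/(-19))*(-18) - 134) = 17147*(((½)*(-1/19)*(-16))*(-18) - 134) = 17147*((8/19)*(-18) - 134) = 17147*(-144/19 - 134) = 17147*(-2690/19) = -46125430/19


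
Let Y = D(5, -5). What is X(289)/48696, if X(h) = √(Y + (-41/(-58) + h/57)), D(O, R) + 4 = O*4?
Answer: 11*√1967070/160988976 ≈ 9.5831e-5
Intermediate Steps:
D(O, R) = -4 + 4*O (D(O, R) = -4 + O*4 = -4 + 4*O)
Y = 16 (Y = -4 + 4*5 = -4 + 20 = 16)
X(h) = √(969/58 + h/57) (X(h) = √(16 + (-41/(-58) + h/57)) = √(16 + (-41*(-1/58) + h*(1/57))) = √(16 + (41/58 + h/57)) = √(969/58 + h/57))
X(289)/48696 = (√(182600298 + 191748*289)/3306)/48696 = (√(182600298 + 55415172)/3306)*(1/48696) = (√238015470/3306)*(1/48696) = ((11*√1967070)/3306)*(1/48696) = (11*√1967070/3306)*(1/48696) = 11*√1967070/160988976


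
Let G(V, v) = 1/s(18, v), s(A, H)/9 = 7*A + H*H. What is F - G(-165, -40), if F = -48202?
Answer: -748769869/15534 ≈ -48202.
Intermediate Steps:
s(A, H) = 9*H**2 + 63*A (s(A, H) = 9*(7*A + H*H) = 9*(7*A + H**2) = 9*(H**2 + 7*A) = 9*H**2 + 63*A)
G(V, v) = 1/(1134 + 9*v**2) (G(V, v) = 1/(9*v**2 + 63*18) = 1/(9*v**2 + 1134) = 1/(1134 + 9*v**2))
F - G(-165, -40) = -48202 - 1/(9*(126 + (-40)**2)) = -48202 - 1/(9*(126 + 1600)) = -48202 - 1/(9*1726) = -48202 - 1*1/15534 = -48202 - 1/15534 = -748769869/15534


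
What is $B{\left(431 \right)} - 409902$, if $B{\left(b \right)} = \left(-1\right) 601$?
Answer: $-410503$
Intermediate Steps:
$B{\left(b \right)} = -601$
$B{\left(431 \right)} - 409902 = -601 - 409902 = -410503$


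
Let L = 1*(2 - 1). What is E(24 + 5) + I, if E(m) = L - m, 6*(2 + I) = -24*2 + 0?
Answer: -38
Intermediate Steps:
I = -10 (I = -2 + (-24*2 + 0)/6 = -2 + (-48 + 0)/6 = -2 + (⅙)*(-48) = -2 - 8 = -10)
L = 1 (L = 1*1 = 1)
E(m) = 1 - m
E(24 + 5) + I = (1 - (24 + 5)) - 10 = (1 - 1*29) - 10 = (1 - 29) - 10 = -28 - 10 = -38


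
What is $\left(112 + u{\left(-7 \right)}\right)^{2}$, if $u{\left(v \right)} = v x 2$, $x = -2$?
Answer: $19600$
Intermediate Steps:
$u{\left(v \right)} = - 4 v$ ($u{\left(v \right)} = v \left(-2\right) 2 = - 2 v 2 = - 4 v$)
$\left(112 + u{\left(-7 \right)}\right)^{2} = \left(112 - -28\right)^{2} = \left(112 + 28\right)^{2} = 140^{2} = 19600$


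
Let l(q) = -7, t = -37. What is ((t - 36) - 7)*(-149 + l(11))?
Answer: 12480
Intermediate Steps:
((t - 36) - 7)*(-149 + l(11)) = ((-37 - 36) - 7)*(-149 - 7) = (-73 - 7)*(-156) = -80*(-156) = 12480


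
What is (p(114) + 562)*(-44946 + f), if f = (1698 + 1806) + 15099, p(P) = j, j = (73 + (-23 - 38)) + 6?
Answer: -15278940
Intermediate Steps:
j = 18 (j = (73 - 61) + 6 = 12 + 6 = 18)
p(P) = 18
f = 18603 (f = 3504 + 15099 = 18603)
(p(114) + 562)*(-44946 + f) = (18 + 562)*(-44946 + 18603) = 580*(-26343) = -15278940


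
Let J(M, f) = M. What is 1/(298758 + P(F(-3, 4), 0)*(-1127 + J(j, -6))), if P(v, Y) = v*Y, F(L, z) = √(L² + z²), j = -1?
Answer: 1/298758 ≈ 3.3472e-6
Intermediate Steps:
P(v, Y) = Y*v
1/(298758 + P(F(-3, 4), 0)*(-1127 + J(j, -6))) = 1/(298758 + (0*√((-3)² + 4²))*(-1127 - 1)) = 1/(298758 + (0*√(9 + 16))*(-1128)) = 1/(298758 + (0*√25)*(-1128)) = 1/(298758 + (0*5)*(-1128)) = 1/(298758 + 0*(-1128)) = 1/(298758 + 0) = 1/298758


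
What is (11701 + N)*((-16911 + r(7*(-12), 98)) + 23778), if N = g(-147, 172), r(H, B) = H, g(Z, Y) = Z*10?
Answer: 69396873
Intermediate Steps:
g(Z, Y) = 10*Z
N = -1470 (N = 10*(-147) = -1470)
(11701 + N)*((-16911 + r(7*(-12), 98)) + 23778) = (11701 - 1470)*((-16911 + 7*(-12)) + 23778) = 10231*((-16911 - 84) + 23778) = 10231*(-16995 + 23778) = 10231*6783 = 69396873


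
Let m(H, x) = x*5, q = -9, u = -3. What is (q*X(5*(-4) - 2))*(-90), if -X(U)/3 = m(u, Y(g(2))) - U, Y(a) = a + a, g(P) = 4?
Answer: -150660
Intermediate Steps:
Y(a) = 2*a
m(H, x) = 5*x
X(U) = -120 + 3*U (X(U) = -3*(5*(2*4) - U) = -3*(5*8 - U) = -3*(40 - U) = -120 + 3*U)
(q*X(5*(-4) - 2))*(-90) = -9*(-120 + 3*(5*(-4) - 2))*(-90) = -9*(-120 + 3*(-20 - 2))*(-90) = -9*(-120 + 3*(-22))*(-90) = -9*(-120 - 66)*(-90) = -9*(-186)*(-90) = 1674*(-90) = -150660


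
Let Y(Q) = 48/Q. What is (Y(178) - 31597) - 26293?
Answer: -5152186/89 ≈ -57890.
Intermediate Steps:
(Y(178) - 31597) - 26293 = (48/178 - 31597) - 26293 = (48*(1/178) - 31597) - 26293 = (24/89 - 31597) - 26293 = -2812109/89 - 26293 = -5152186/89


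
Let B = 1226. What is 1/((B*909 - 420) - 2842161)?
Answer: -1/1728147 ≈ -5.7865e-7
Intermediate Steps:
1/((B*909 - 420) - 2842161) = 1/((1226*909 - 420) - 2842161) = 1/((1114434 - 420) - 2842161) = 1/(1114014 - 2842161) = 1/(-1728147) = -1/1728147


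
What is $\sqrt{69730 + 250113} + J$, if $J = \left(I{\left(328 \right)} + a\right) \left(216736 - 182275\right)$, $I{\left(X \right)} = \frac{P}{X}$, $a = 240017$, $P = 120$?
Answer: $\frac{339120776232}{41} + \sqrt{319843} \approx 8.2712 \cdot 10^{9}$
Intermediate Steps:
$I{\left(X \right)} = \frac{120}{X}$
$J = \frac{339120776232}{41}$ ($J = \left(\frac{120}{328} + 240017\right) \left(216736 - 182275\right) = \left(120 \cdot \frac{1}{328} + 240017\right) 34461 = \left(\frac{15}{41} + 240017\right) 34461 = \frac{9840712}{41} \cdot 34461 = \frac{339120776232}{41} \approx 8.2712 \cdot 10^{9}$)
$\sqrt{69730 + 250113} + J = \sqrt{69730 + 250113} + \frac{339120776232}{41} = \sqrt{319843} + \frac{339120776232}{41} = \frac{339120776232}{41} + \sqrt{319843}$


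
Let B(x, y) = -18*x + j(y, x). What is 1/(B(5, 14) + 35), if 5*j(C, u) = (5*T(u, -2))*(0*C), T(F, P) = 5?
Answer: -1/55 ≈ -0.018182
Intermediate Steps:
j(C, u) = 0 (j(C, u) = ((5*5)*(0*C))/5 = (25*0)/5 = (1/5)*0 = 0)
B(x, y) = -18*x (B(x, y) = -18*x + 0 = -18*x)
1/(B(5, 14) + 35) = 1/(-18*5 + 35) = 1/(-90 + 35) = 1/(-55) = -1/55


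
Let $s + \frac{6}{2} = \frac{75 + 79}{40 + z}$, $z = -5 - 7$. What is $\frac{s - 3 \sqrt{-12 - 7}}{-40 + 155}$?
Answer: $\frac{1}{46} - \frac{3 i \sqrt{19}}{115} \approx 0.021739 - 0.11371 i$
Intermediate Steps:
$z = -12$ ($z = -5 - 7 = -12$)
$s = \frac{5}{2}$ ($s = -3 + \frac{75 + 79}{40 - 12} = -3 + \frac{154}{28} = -3 + 154 \cdot \frac{1}{28} = -3 + \frac{11}{2} = \frac{5}{2} \approx 2.5$)
$\frac{s - 3 \sqrt{-12 - 7}}{-40 + 155} = \frac{\frac{5}{2} - 3 \sqrt{-12 - 7}}{-40 + 155} = \frac{\frac{5}{2} - 3 \sqrt{-19}}{115} = \left(\frac{5}{2} - 3 i \sqrt{19}\right) \frac{1}{115} = \frac{1}{46} - \frac{3 i \sqrt{19}}{115}$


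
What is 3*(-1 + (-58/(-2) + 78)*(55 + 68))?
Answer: 39480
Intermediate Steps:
3*(-1 + (-58/(-2) + 78)*(55 + 68)) = 3*(-1 + (-58*(-½) + 78)*123) = 3*(-1 + (29 + 78)*123) = 3*(-1 + 107*123) = 3*(-1 + 13161) = 3*13160 = 39480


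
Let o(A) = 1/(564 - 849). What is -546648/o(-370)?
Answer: 155794680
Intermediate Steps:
o(A) = -1/285 (o(A) = 1/(-285) = -1/285)
-546648/o(-370) = -546648/(-1/285) = -546648*(-285) = 155794680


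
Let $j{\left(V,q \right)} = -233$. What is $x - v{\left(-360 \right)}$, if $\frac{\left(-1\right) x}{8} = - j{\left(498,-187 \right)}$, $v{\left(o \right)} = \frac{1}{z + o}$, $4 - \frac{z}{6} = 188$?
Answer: $- \frac{2728895}{1464} \approx -1864.0$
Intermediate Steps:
$z = -1104$ ($z = 24 - 1128 = -1104$)
$v{\left(o \right)} = \frac{1}{-1104 + o}$
$x = -1864$ ($x = - 8 \left(\left(-1\right) \left(-233\right)\right) = \left(-8\right) 233 = -1864$)
$x - v{\left(-360 \right)} = -1864 - \frac{1}{-1104 - 360} = -1864 - \frac{1}{-1464} = -1864 - - \frac{1}{1464} = -1864 + \frac{1}{1464} = - \frac{2728895}{1464}$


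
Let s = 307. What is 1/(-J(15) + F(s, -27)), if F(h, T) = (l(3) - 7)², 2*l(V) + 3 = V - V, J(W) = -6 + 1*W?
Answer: 4/253 ≈ 0.015810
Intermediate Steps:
J(W) = -6 + W
l(V) = -3/2 (l(V) = -3/2 + (V - V)/2 = -3/2 + (½)*0 = -3/2 + 0 = -3/2)
F(h, T) = 289/4 (F(h, T) = (-3/2 - 7)² = (-17/2)² = 289/4)
1/(-J(15) + F(s, -27)) = 1/(-(-6 + 15) + 289/4) = 1/(-1*9 + 289/4) = 1/(-9 + 289/4) = 1/(253/4) = 4/253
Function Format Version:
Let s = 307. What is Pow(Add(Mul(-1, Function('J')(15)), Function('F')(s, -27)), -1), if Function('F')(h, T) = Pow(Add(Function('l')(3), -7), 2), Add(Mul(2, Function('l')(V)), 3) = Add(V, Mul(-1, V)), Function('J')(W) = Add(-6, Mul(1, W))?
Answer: Rational(4, 253) ≈ 0.015810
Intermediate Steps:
Function('J')(W) = Add(-6, W)
Function('l')(V) = Rational(-3, 2) (Function('l')(V) = Add(Rational(-3, 2), Mul(Rational(1, 2), Add(V, Mul(-1, V)))) = Add(Rational(-3, 2), Mul(Rational(1, 2), 0)) = Add(Rational(-3, 2), 0) = Rational(-3, 2))
Function('F')(h, T) = Rational(289, 4) (Function('F')(h, T) = Pow(Add(Rational(-3, 2), -7), 2) = Pow(Rational(-17, 2), 2) = Rational(289, 4))
Pow(Add(Mul(-1, Function('J')(15)), Function('F')(s, -27)), -1) = Pow(Add(Mul(-1, Add(-6, 15)), Rational(289, 4)), -1) = Pow(Add(Mul(-1, 9), Rational(289, 4)), -1) = Pow(Add(-9, Rational(289, 4)), -1) = Pow(Rational(253, 4), -1) = Rational(4, 253)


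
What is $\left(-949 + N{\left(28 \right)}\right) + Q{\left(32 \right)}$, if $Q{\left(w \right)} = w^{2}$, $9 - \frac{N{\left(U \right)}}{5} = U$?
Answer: $-20$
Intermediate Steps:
$N{\left(U \right)} = 45 - 5 U$
$\left(-949 + N{\left(28 \right)}\right) + Q{\left(32 \right)} = \left(-949 + \left(45 - 140\right)\right) + 32^{2} = \left(-949 + \left(45 - 140\right)\right) + 1024 = \left(-949 - 95\right) + 1024 = -1044 + 1024 = -20$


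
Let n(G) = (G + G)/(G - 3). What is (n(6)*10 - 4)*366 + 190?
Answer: 13366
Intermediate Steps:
n(G) = 2*G/(-3 + G) (n(G) = (2*G)/(-3 + G) = 2*G/(-3 + G))
(n(6)*10 - 4)*366 + 190 = ((2*6/(-3 + 6))*10 - 4)*366 + 190 = ((2*6/3)*10 - 4)*366 + 190 = ((2*6*(⅓))*10 - 4)*366 + 190 = (4*10 - 4)*366 + 190 = (40 - 4)*366 + 190 = 36*366 + 190 = 13176 + 190 = 13366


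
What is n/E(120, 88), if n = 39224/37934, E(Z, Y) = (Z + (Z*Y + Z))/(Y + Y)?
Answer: 215732/12802725 ≈ 0.016850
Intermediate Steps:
E(Z, Y) = (2*Z + Y*Z)/(2*Y) (E(Z, Y) = (Z + (Y*Z + Z))/((2*Y)) = (Z + (Z + Y*Z))*(1/(2*Y)) = (2*Z + Y*Z)*(1/(2*Y)) = (2*Z + Y*Z)/(2*Y))
n = 19612/18967 (n = 39224*(1/37934) = 19612/18967 ≈ 1.0340)
n/E(120, 88) = 19612/(18967*((½)*120 + 120/88)) = 19612/(18967*(60 + 120*(1/88))) = 19612/(18967*(60 + 15/11)) = 19612/(18967*(675/11)) = (19612/18967)*(11/675) = 215732/12802725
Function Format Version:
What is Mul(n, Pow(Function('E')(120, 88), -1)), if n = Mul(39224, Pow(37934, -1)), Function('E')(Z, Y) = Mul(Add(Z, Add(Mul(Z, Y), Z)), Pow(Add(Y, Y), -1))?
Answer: Rational(215732, 12802725) ≈ 0.016850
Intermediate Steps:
Function('E')(Z, Y) = Mul(Rational(1, 2), Pow(Y, -1), Add(Mul(2, Z), Mul(Y, Z))) (Function('E')(Z, Y) = Mul(Add(Z, Add(Mul(Y, Z), Z)), Pow(Mul(2, Y), -1)) = Mul(Add(Z, Add(Z, Mul(Y, Z))), Mul(Rational(1, 2), Pow(Y, -1))) = Mul(Add(Mul(2, Z), Mul(Y, Z)), Mul(Rational(1, 2), Pow(Y, -1))) = Mul(Rational(1, 2), Pow(Y, -1), Add(Mul(2, Z), Mul(Y, Z))))
n = Rational(19612, 18967) (n = Mul(39224, Rational(1, 37934)) = Rational(19612, 18967) ≈ 1.0340)
Mul(n, Pow(Function('E')(120, 88), -1)) = Mul(Rational(19612, 18967), Pow(Add(Mul(Rational(1, 2), 120), Mul(120, Pow(88, -1))), -1)) = Mul(Rational(19612, 18967), Pow(Add(60, Mul(120, Rational(1, 88))), -1)) = Mul(Rational(19612, 18967), Pow(Add(60, Rational(15, 11)), -1)) = Mul(Rational(19612, 18967), Pow(Rational(675, 11), -1)) = Mul(Rational(19612, 18967), Rational(11, 675)) = Rational(215732, 12802725)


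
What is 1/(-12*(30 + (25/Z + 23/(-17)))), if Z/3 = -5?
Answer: -17/5504 ≈ -0.0030887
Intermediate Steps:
Z = -15 (Z = 3*(-5) = -15)
1/(-12*(30 + (25/Z + 23/(-17)))) = 1/(-12*(30 + (25/(-15) + 23/(-17)))) = 1/(-12*(30 + (25*(-1/15) + 23*(-1/17)))) = 1/(-12*(30 + (-5/3 - 23/17))) = 1/(-12*(30 - 154/51)) = 1/(-12*1376/51) = 1/(-5504/17) = -17/5504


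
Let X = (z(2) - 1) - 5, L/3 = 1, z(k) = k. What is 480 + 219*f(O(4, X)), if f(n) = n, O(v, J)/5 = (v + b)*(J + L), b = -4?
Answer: 480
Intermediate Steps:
L = 3 (L = 3*1 = 3)
X = -4 (X = (2 - 1) - 5 = 1 - 5 = -4)
O(v, J) = 5*(-4 + v)*(3 + J) (O(v, J) = 5*((v - 4)*(J + 3)) = 5*((-4 + v)*(3 + J)) = 5*(-4 + v)*(3 + J))
480 + 219*f(O(4, X)) = 480 + 219*(-60 - 20*(-4) + 15*4 + 5*(-4)*4) = 480 + 219*(-60 + 80 + 60 - 80) = 480 + 219*0 = 480 + 0 = 480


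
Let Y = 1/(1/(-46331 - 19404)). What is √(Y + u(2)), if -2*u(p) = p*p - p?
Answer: 6*I*√1826 ≈ 256.39*I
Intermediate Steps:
u(p) = p/2 - p²/2 (u(p) = -(p*p - p)/2 = -(p² - p)/2 = p/2 - p²/2)
Y = -65735 (Y = 1/(1/(-65735)) = 1/(-1/65735) = -65735)
√(Y + u(2)) = √(-65735 + (½)*2*(1 - 1*2)) = √(-65735 + (½)*2*(1 - 2)) = √(-65735 + (½)*2*(-1)) = √(-65735 - 1) = √(-65736) = 6*I*√1826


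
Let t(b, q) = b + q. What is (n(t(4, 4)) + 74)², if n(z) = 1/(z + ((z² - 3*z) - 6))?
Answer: 9665881/1764 ≈ 5479.5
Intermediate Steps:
n(z) = 1/(-6 + z² - 2*z) (n(z) = 1/(z + (-6 + z² - 3*z)) = 1/(-6 + z² - 2*z))
(n(t(4, 4)) + 74)² = (1/(-6 + (4 + 4)² - 2*(4 + 4)) + 74)² = (1/(-6 + 8² - 2*8) + 74)² = (1/(-6 + 64 - 16) + 74)² = (1/42 + 74)² = (3109/42)² = 9665881/1764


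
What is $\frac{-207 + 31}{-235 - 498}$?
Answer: $\frac{176}{733} \approx 0.24011$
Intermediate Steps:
$\frac{-207 + 31}{-235 - 498} = - \frac{176}{-733} = \left(-176\right) \left(- \frac{1}{733}\right) = \frac{176}{733}$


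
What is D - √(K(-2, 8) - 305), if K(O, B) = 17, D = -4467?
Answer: -4467 - 12*I*√2 ≈ -4467.0 - 16.971*I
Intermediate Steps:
D - √(K(-2, 8) - 305) = -4467 - √(17 - 305) = -4467 - √(-288) = -4467 - 12*I*√2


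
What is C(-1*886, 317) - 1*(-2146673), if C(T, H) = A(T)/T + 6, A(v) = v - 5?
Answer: 1901958485/886 ≈ 2.1467e+6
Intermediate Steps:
A(v) = -5 + v
C(T, H) = 6 + (-5 + T)/T (C(T, H) = (-5 + T)/T + 6 = 6 + (-5 + T)/T)
C(-1*886, 317) - 1*(-2146673) = (7 - 5/((-1*886))) - 1*(-2146673) = (7 - 5/(-886)) + 2146673 = (7 - 5*(-1/886)) + 2146673 = (7 + 5/886) + 2146673 = 6207/886 + 2146673 = 1901958485/886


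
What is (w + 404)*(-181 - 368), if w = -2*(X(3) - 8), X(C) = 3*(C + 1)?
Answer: -217404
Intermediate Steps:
X(C) = 3 + 3*C (X(C) = 3*(1 + C) = 3 + 3*C)
w = -8 (w = -2*((3 + 3*3) - 8) = -2*((3 + 9) - 8) = -2*(12 - 8) = -2*4 = -8)
(w + 404)*(-181 - 368) = (-8 + 404)*(-181 - 368) = 396*(-549) = -217404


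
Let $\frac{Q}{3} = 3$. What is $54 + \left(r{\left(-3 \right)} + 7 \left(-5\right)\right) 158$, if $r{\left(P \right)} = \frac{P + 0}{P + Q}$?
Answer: $-5555$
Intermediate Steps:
$Q = 9$ ($Q = 3 \cdot 3 = 9$)
$r{\left(P \right)} = \frac{P}{9 + P}$ ($r{\left(P \right)} = \frac{P + 0}{P + 9} = \frac{P}{9 + P}$)
$54 + \left(r{\left(-3 \right)} + 7 \left(-5\right)\right) 158 = 54 + \left(- \frac{3}{9 - 3} + 7 \left(-5\right)\right) 158 = 54 + \left(- \frac{3}{6} - 35\right) 158 = 54 + \left(\left(-3\right) \frac{1}{6} - 35\right) 158 = 54 + \left(- \frac{1}{2} - 35\right) 158 = 54 - 5609 = -5555$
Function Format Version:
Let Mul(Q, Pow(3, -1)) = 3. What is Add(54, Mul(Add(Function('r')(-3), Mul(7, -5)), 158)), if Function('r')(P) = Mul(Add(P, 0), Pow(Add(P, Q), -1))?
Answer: -5555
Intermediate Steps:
Q = 9 (Q = Mul(3, 3) = 9)
Function('r')(P) = Mul(P, Pow(Add(9, P), -1)) (Function('r')(P) = Mul(Add(P, 0), Pow(Add(P, 9), -1)) = Mul(P, Pow(Add(9, P), -1)))
Add(54, Mul(Add(Function('r')(-3), Mul(7, -5)), 158)) = Add(54, Mul(Add(Mul(-3, Pow(Add(9, -3), -1)), Mul(7, -5)), 158)) = Add(54, Mul(Add(Mul(-3, Pow(6, -1)), -35), 158)) = Add(54, Mul(Add(Mul(-3, Rational(1, 6)), -35), 158)) = Add(54, Mul(Add(Rational(-1, 2), -35), 158)) = Add(54, Mul(Rational(-71, 2), 158)) = Add(54, -5609) = -5555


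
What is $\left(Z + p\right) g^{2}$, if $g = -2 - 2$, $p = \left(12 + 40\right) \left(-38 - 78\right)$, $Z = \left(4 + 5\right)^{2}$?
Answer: $-95216$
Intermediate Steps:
$Z = 81$ ($Z = 9^{2} = 81$)
$p = -6032$ ($p = 52 \left(-116\right) = -6032$)
$g = -4$ ($g = -2 - 2 = -4$)
$\left(Z + p\right) g^{2} = \left(81 - 6032\right) \left(-4\right)^{2} = \left(-5951\right) 16 = -95216$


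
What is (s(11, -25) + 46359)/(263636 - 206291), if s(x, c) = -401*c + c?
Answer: 56359/57345 ≈ 0.98281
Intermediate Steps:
s(x, c) = -400*c
(s(11, -25) + 46359)/(263636 - 206291) = (-400*(-25) + 46359)/(263636 - 206291) = (10000 + 46359)/57345 = 56359*(1/57345) = 56359/57345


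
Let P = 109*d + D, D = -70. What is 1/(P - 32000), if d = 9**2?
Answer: -1/23241 ≈ -4.3027e-5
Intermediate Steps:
d = 81
P = 8759 (P = 109*81 - 70 = 8829 - 70 = 8759)
1/(P - 32000) = 1/(8759 - 32000) = 1/(-23241) = -1/23241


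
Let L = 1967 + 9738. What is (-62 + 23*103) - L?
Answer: -9398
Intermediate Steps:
L = 11705
(-62 + 23*103) - L = (-62 + 23*103) - 1*11705 = (-62 + 2369) - 11705 = 2307 - 11705 = -9398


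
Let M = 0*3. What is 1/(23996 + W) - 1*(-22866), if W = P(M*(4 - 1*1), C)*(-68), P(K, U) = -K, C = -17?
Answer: 548692537/23996 ≈ 22866.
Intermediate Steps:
M = 0
W = 0 (W = -0*(4 - 1*1)*(-68) = -0*(4 - 1)*(-68) = -0*3*(-68) = -1*0*(-68) = 0*(-68) = 0)
1/(23996 + W) - 1*(-22866) = 1/(23996 + 0) - 1*(-22866) = 1/23996 + 22866 = 548692537/23996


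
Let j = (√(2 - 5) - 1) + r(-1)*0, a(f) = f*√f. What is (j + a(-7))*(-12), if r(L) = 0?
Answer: 12 - 12*I*√3 + 84*I*√7 ≈ 12.0 + 201.46*I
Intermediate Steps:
a(f) = f^(3/2)
j = -1 + I*√3 (j = (√(2 - 5) - 1) + 0*0 = (√(-3) - 1) + 0 = (I*√3 - 1) + 0 = (-1 + I*√3) + 0 = -1 + I*√3 ≈ -1.0 + 1.732*I)
(j + a(-7))*(-12) = ((-1 + I*√3) + (-7)^(3/2))*(-12) = ((-1 + I*√3) - 7*I*√7)*(-12) = (-1 + I*√3 - 7*I*√7)*(-12) = 12 - 12*I*√3 + 84*I*√7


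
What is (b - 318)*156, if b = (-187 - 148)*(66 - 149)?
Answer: 4287972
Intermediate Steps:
b = 27805 (b = -335*(-83) = 27805)
(b - 318)*156 = (27805 - 318)*156 = 27487*156 = 4287972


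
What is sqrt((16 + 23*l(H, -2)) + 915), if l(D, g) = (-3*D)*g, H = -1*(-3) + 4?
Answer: sqrt(1897) ≈ 43.555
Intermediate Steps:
H = 7 (H = 3 + 4 = 7)
l(D, g) = -3*D*g
sqrt((16 + 23*l(H, -2)) + 915) = sqrt((16 + 23*(-3*7*(-2))) + 915) = sqrt((16 + 23*42) + 915) = sqrt((16 + 966) + 915) = sqrt(982 + 915) = sqrt(1897)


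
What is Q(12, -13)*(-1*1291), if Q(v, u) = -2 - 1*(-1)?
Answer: 1291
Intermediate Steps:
Q(v, u) = -1 (Q(v, u) = -2 + 1 = -1)
Q(12, -13)*(-1*1291) = -(-1)*1291 = -1*(-1291) = 1291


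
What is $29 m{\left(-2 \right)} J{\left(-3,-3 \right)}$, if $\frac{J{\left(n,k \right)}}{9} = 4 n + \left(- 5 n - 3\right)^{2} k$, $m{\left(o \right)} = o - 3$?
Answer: $579420$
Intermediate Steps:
$m{\left(o \right)} = -3 + o$ ($m{\left(o \right)} = o - 3 = -3 + o$)
$J{\left(n,k \right)} = 36 n + 9 k \left(-3 - 5 n\right)^{2}$ ($J{\left(n,k \right)} = 9 \left(4 n + \left(- 5 n - 3\right)^{2} k\right) = 9 \left(4 n + \left(-3 - 5 n\right)^{2} k\right) = 9 \left(4 n + k \left(-3 - 5 n\right)^{2}\right) = 36 n + 9 k \left(-3 - 5 n\right)^{2}$)
$29 m{\left(-2 \right)} J{\left(-3,-3 \right)} = 29 \left(-3 - 2\right) \left(36 \left(-3\right) + 9 \left(-3\right) \left(3 + 5 \left(-3\right)\right)^{2}\right) = 29 \left(-5\right) \left(-108 + 9 \left(-3\right) \left(3 - 15\right)^{2}\right) = - 145 \left(-108 + 9 \left(-3\right) \left(-12\right)^{2}\right) = - 145 \left(-108 + 9 \left(-3\right) 144\right) = - 145 \left(-108 - 3888\right) = \left(-145\right) \left(-3996\right) = 579420$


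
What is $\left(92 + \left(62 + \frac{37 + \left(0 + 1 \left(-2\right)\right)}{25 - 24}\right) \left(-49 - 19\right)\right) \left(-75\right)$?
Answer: $487800$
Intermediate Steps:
$\left(92 + \left(62 + \frac{37 + \left(0 + 1 \left(-2\right)\right)}{25 - 24}\right) \left(-49 - 19\right)\right) \left(-75\right) = \left(92 + \left(62 + \frac{37 + \left(0 - 2\right)}{1}\right) \left(-68\right)\right) \left(-75\right) = \left(92 + \left(62 + \left(37 - 2\right) 1\right) \left(-68\right)\right) \left(-75\right) = \left(92 + \left(62 + 35 \cdot 1\right) \left(-68\right)\right) \left(-75\right) = \left(92 + \left(62 + 35\right) \left(-68\right)\right) \left(-75\right) = \left(92 + 97 \left(-68\right)\right) \left(-75\right) = \left(92 - 6596\right) \left(-75\right) = \left(-6504\right) \left(-75\right) = 487800$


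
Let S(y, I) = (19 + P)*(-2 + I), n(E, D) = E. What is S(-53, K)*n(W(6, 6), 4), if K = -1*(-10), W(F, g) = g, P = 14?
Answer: 1584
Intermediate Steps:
K = 10
S(y, I) = -66 + 33*I (S(y, I) = (19 + 14)*(-2 + I) = 33*(-2 + I) = -66 + 33*I)
S(-53, K)*n(W(6, 6), 4) = (-66 + 33*10)*6 = (-66 + 330)*6 = 264*6 = 1584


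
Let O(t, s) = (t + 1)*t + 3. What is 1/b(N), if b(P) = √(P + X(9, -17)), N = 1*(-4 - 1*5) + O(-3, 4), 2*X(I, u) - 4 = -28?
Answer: -I*√3/6 ≈ -0.28868*I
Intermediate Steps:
X(I, u) = -12 (X(I, u) = 2 + (½)*(-28) = 2 - 14 = -12)
O(t, s) = 3 + t*(1 + t) (O(t, s) = (1 + t)*t + 3 = t*(1 + t) + 3 = 3 + t*(1 + t))
N = 0 (N = 1*(-4 - 1*5) + (3 - 3 + (-3)²) = 1*(-4 - 5) + (3 - 3 + 9) = 1*(-9) + 9 = -9 + 9 = 0)
b(P) = √(-12 + P) (b(P) = √(P - 12) = √(-12 + P))
1/b(N) = 1/(√(-12 + 0)) = 1/(√(-12)) = 1/(2*I*√3) = -I*√3/6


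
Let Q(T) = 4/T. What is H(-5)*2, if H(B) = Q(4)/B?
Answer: -⅖ ≈ -0.40000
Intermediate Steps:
H(B) = 1/B (H(B) = (4/4)/B = (4*(¼))/B = 1/B)
H(-5)*2 = 2/(-5) = -⅕*2 = -⅖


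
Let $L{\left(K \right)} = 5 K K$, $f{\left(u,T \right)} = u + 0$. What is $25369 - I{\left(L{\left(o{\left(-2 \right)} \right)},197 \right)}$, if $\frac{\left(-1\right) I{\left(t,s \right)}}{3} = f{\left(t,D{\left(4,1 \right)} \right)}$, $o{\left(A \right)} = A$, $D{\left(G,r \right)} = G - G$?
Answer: $25429$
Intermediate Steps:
$D{\left(G,r \right)} = 0$
$f{\left(u,T \right)} = u$
$L{\left(K \right)} = 5 K^{2}$
$I{\left(t,s \right)} = - 3 t$
$25369 - I{\left(L{\left(o{\left(-2 \right)} \right)},197 \right)} = 25369 - - 3 \cdot 5 \left(-2\right)^{2} = 25369 - - 3 \cdot 5 \cdot 4 = 25369 - \left(-3\right) 20 = 25369 - -60 = 25369 + 60 = 25429$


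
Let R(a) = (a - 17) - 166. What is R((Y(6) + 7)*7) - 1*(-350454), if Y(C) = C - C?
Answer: 350320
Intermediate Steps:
Y(C) = 0
R(a) = -183 + a (R(a) = (-17 + a) - 166 = -183 + a)
R((Y(6) + 7)*7) - 1*(-350454) = (-183 + (0 + 7)*7) - 1*(-350454) = (-183 + 7*7) + 350454 = (-183 + 49) + 350454 = -134 + 350454 = 350320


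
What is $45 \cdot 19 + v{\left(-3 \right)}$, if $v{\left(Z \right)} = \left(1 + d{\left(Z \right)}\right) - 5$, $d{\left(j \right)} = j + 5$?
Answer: $853$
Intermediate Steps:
$d{\left(j \right)} = 5 + j$
$v{\left(Z \right)} = 1 + Z$ ($v{\left(Z \right)} = \left(1 + \left(5 + Z\right)\right) - 5 = \left(6 + Z\right) - 5 = 1 + Z$)
$45 \cdot 19 + v{\left(-3 \right)} = 45 \cdot 19 + \left(1 - 3\right) = 855 - 2 = 853$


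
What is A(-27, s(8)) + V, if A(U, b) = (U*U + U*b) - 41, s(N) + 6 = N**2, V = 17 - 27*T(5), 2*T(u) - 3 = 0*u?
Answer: -1803/2 ≈ -901.50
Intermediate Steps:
T(u) = 3/2 (T(u) = 3/2 + (0*u)/2 = 3/2 + (1/2)*0 = 3/2 + 0 = 3/2)
V = -47/2 (V = 17 - 27*3/2 = 17 - 81/2 = -47/2 ≈ -23.500)
s(N) = -6 + N**2
A(U, b) = -41 + U**2 + U*b (A(U, b) = (U**2 + U*b) - 41 = -41 + U**2 + U*b)
A(-27, s(8)) + V = (-41 + (-27)**2 - 27*(-6 + 8**2)) - 47/2 = (-41 + 729 - 27*(-6 + 64)) - 47/2 = (-41 + 729 - 27*58) - 47/2 = (-41 + 729 - 1566) - 47/2 = -878 - 47/2 = -1803/2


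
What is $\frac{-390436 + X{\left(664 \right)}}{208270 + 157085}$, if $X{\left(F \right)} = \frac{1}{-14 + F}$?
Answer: $- \frac{253783399}{237480750} \approx -1.0686$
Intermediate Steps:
$\frac{-390436 + X{\left(664 \right)}}{208270 + 157085} = \frac{-390436 + \frac{1}{-14 + 664}}{208270 + 157085} = \frac{-390436 + \frac{1}{650}}{365355} = \left(-390436 + \frac{1}{650}\right) \frac{1}{365355} = \left(- \frac{253783399}{650}\right) \frac{1}{365355} = - \frac{253783399}{237480750}$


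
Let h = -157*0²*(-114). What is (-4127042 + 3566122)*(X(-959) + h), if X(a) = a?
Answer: 537922280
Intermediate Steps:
h = 0 (h = -157*0*(-114) = 0*(-114) = 0)
(-4127042 + 3566122)*(X(-959) + h) = (-4127042 + 3566122)*(-959 + 0) = -560920*(-959) = 537922280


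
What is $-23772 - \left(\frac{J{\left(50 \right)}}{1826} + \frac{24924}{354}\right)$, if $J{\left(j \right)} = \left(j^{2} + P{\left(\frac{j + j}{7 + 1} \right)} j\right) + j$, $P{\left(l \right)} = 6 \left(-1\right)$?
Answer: $- \frac{1284385301}{53867} \approx -23844.0$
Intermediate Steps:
$P{\left(l \right)} = -6$
$J{\left(j \right)} = j^{2} - 5 j$ ($J{\left(j \right)} = \left(j^{2} - 6 j\right) + j = j^{2} - 5 j$)
$-23772 - \left(\frac{J{\left(50 \right)}}{1826} + \frac{24924}{354}\right) = -23772 - \left(\frac{50 \left(-5 + 50\right)}{1826} + \frac{24924}{354}\right) = -23772 - \left(50 \cdot 45 \cdot \frac{1}{1826} + 24924 \cdot \frac{1}{354}\right) = -23772 - \left(2250 \cdot \frac{1}{1826} + \frac{4154}{59}\right) = -23772 - \left(\frac{1125}{913} + \frac{4154}{59}\right) = -23772 - \frac{3858977}{53867} = - \frac{1284385301}{53867}$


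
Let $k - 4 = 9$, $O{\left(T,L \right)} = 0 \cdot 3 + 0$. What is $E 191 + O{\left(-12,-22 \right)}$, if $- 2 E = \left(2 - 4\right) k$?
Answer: $2483$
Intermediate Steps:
$O{\left(T,L \right)} = 0$ ($O{\left(T,L \right)} = 0 + 0 = 0$)
$k = 13$ ($k = 4 + 9 = 13$)
$E = 13$ ($E = - \frac{\left(2 - 4\right) 13}{2} = - \frac{\left(-2\right) 13}{2} = \left(- \frac{1}{2}\right) \left(-26\right) = 13$)
$E 191 + O{\left(-12,-22 \right)} = 13 \cdot 191 + 0 = 2483 + 0 = 2483$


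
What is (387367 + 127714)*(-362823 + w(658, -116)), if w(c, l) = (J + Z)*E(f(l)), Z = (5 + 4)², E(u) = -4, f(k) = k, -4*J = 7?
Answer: -187046514340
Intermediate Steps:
J = -7/4 (J = -¼*7 = -7/4 ≈ -1.7500)
Z = 81 (Z = 9² = 81)
w(c, l) = -317 (w(c, l) = (-7/4 + 81)*(-4) = (317/4)*(-4) = -317)
(387367 + 127714)*(-362823 + w(658, -116)) = (387367 + 127714)*(-362823 - 317) = 515081*(-363140) = -187046514340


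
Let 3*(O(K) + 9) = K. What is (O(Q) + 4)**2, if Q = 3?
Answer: 16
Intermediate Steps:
O(K) = -9 + K/3
(O(Q) + 4)**2 = ((-9 + (1/3)*3) + 4)**2 = ((-9 + 1) + 4)**2 = (-8 + 4)**2 = (-4)**2 = 16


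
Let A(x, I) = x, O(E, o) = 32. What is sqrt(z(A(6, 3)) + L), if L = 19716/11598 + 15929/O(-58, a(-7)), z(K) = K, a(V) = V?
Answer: sqrt(120878395970)/15464 ≈ 22.483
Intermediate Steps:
L = 30895909/61856 (L = 19716/11598 + 15929/32 = 19716*(1/11598) + 15929*(1/32) = 3286/1933 + 15929/32 = 30895909/61856 ≈ 499.48)
sqrt(z(A(6, 3)) + L) = sqrt(6 + 30895909/61856) = sqrt(31267045/61856) = sqrt(120878395970)/15464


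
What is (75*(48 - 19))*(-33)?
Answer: -71775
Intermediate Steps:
(75*(48 - 19))*(-33) = (75*29)*(-33) = 2175*(-33) = -71775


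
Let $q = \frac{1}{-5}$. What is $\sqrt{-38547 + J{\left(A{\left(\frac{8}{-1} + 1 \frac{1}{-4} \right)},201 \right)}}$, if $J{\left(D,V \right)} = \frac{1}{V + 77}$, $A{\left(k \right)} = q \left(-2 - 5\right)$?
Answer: $\frac{i \sqrt{2979066070}}{278} \approx 196.33 i$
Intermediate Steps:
$q = - \frac{1}{5} \approx -0.2$
$A{\left(k \right)} = \frac{7}{5}$ ($A{\left(k \right)} = - \frac{-2 - 5}{5} = \left(- \frac{1}{5}\right) \left(-7\right) = \frac{7}{5}$)
$J{\left(D,V \right)} = \frac{1}{77 + V}$
$\sqrt{-38547 + J{\left(A{\left(\frac{8}{-1} + 1 \frac{1}{-4} \right)},201 \right)}} = \sqrt{-38547 + \frac{1}{77 + 201}} = \sqrt{-38547 + \frac{1}{278}} = \sqrt{- \frac{10716065}{278}} = \frac{i \sqrt{2979066070}}{278}$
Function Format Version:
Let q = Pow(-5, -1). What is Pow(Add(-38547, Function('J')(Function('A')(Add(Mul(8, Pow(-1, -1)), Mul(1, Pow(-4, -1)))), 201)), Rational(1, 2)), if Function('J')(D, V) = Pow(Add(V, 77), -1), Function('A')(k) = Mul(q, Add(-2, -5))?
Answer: Mul(Rational(1, 278), I, Pow(2979066070, Rational(1, 2))) ≈ Mul(196.33, I)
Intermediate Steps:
q = Rational(-1, 5) ≈ -0.20000
Function('A')(k) = Rational(7, 5) (Function('A')(k) = Mul(Rational(-1, 5), Add(-2, -5)) = Mul(Rational(-1, 5), -7) = Rational(7, 5))
Function('J')(D, V) = Pow(Add(77, V), -1)
Pow(Add(-38547, Function('J')(Function('A')(Add(Mul(8, Pow(-1, -1)), Mul(1, Pow(-4, -1)))), 201)), Rational(1, 2)) = Pow(Add(-38547, Pow(Add(77, 201), -1)), Rational(1, 2)) = Pow(Add(-38547, Pow(278, -1)), Rational(1, 2)) = Pow(Add(-38547, Rational(1, 278)), Rational(1, 2)) = Pow(Rational(-10716065, 278), Rational(1, 2)) = Mul(Rational(1, 278), I, Pow(2979066070, Rational(1, 2)))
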